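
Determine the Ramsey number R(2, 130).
R(2, 130) = 130

R(2, k) = k for all k ≥ 2: in a 2-colouring of K_k, either some edge is red (a red K_2) or all edges are blue (a blue K_k). And K_{129} coloured all-blue has no blue K_130, so R(2, 130) > 129. Hence R(2, 130) = 130.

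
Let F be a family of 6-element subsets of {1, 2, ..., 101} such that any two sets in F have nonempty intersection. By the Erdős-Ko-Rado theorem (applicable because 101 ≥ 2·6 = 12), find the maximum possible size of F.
max |F| = C(100, 5) = 75287520

Erdős-Ko-Rado (1961): when n ≥ 2k, max |F| = C(n−1, k−1). The bound is attained by the star {A : i ∈ A} for any fixed i ∈ [n]. Here C(101−1, 6−1) = C(100, 5) = 75287520.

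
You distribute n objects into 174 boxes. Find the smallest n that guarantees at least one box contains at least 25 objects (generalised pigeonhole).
n = (25 − 1)·174 + 1 = 4177

By the generalised pigeonhole principle, to guarantee some box contains ≥ r objects we need more than (r − 1) · k objects total. Threshold: n = (r − 1) · k + 1. With r = 25 and k = 174: n = 24 · 174 + 1 = 4176 + 1 = 4177. For n = 4176 = 24 · 174, we can put exactly 24 objects in every box, avoiding 25 in any single one — so 4177 is tight.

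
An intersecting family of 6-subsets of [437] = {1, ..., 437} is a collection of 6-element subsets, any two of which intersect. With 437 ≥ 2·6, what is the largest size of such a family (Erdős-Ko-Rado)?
max |F| = C(436, 5) = 128308631472

The Erdős-Ko-Rado theorem states: for n ≥ 2k, an intersecting family of k-subsets of an n-element set has size at most C(n − 1, k − 1), with equality for 'star' families {A ⊆ [n] : |A| = k, i ∈ A} (fix an element i). For n = 437, k = 6: C(436, 5) = 128308631472.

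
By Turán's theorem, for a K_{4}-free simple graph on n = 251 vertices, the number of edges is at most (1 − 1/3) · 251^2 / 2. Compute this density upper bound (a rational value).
Turán density bound = (2/3) · 251^2/2 = 63001/3 ≈ 21000.3333

Turán's theorem: ex(n, K_{r+1}) is achieved by the complete r-partite Turán graph T(n, r) with parts as balanced as possible, and is at most (1 − 1/r) · n^2/2. For r = 3, n = 251: the density bound is (2/3) · 63001/2 = 63001/3 ≈ 21000.3333. The integer-valued extremum is e(T(251, 3)) = 21000, which is strictly less than the density bound 63001/3 since 3 ∤ 251 (the parts of T(251, 3) cannot all be equal).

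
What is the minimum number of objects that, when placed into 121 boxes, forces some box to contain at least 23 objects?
n = (23 − 1)·121 + 1 = 2663

By the generalised pigeonhole principle, to guarantee some box contains ≥ r objects we need more than (r − 1) · k objects total. Threshold: n = (r − 1) · k + 1. With r = 23 and k = 121: n = 22 · 121 + 1 = 2662 + 1 = 2663. For n = 2662 = 22 · 121, we can put exactly 22 objects in every box, avoiding 23 in any single one — so 2663 is tight.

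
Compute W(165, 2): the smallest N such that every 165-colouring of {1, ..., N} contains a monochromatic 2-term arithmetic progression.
W(165, 2) = 165 + 1 = 166

A 2-term AP is any pair of integers, so a monochromatic 2-AP exists iff some colour is used at least twice. With 165 colours, the colouring i ↦ i on {1, ..., 165} uses each colour once, avoiding any monochromatic pair, so W(165, 2) > 165. For {1, ..., 166}, pigeonhole forces two integers of the same colour, which form a monochromatic 2-AP. Hence W(165, 2) = 166.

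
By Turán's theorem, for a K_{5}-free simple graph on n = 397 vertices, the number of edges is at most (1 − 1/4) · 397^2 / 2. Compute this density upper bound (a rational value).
Turán density bound = (3/4) · 397^2/2 = 472827/8 ≈ 59103.375

Turán's theorem: ex(n, K_{r+1}) is achieved by the complete r-partite Turán graph T(n, r) with parts as balanced as possible, and is at most (1 − 1/r) · n^2/2. For r = 4, n = 397: the density bound is (3/4) · 157609/2 = 472827/8 ≈ 59103.375. The integer-valued extremum is e(T(397, 4)) = 59103, which is strictly less than the density bound 472827/8 since 4 ∤ 397 (the parts of T(397, 4) cannot all be equal).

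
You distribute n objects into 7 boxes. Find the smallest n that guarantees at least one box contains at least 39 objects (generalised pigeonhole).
n = (39 − 1)·7 + 1 = 267

By the generalised pigeonhole principle, to guarantee some box contains ≥ r objects we need more than (r − 1) · k objects total. Threshold: n = (r − 1) · k + 1. With r = 39 and k = 7: n = 38 · 7 + 1 = 266 + 1 = 267. For n = 266 = 38 · 7, we can put exactly 38 objects in every box, avoiding 39 in any single one — so 267 is tight.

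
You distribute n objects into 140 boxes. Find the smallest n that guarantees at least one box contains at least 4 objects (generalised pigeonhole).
n = (4 − 1)·140 + 1 = 421

By the generalised pigeonhole principle, to guarantee some box contains ≥ r objects we need more than (r − 1) · k objects total. Threshold: n = (r − 1) · k + 1. With r = 4 and k = 140: n = 3 · 140 + 1 = 420 + 1 = 421. For n = 420 = 3 · 140, we can put exactly 3 objects in every box, avoiding 4 in any single one — so 421 is tight.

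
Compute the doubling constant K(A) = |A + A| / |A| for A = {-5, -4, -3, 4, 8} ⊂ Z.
K = |A + A| / |A| = 14/5

Enumerate A + A = {a + b : a, b ∈ A}. With |A| = 5, there are |A|^2 = 25 ordered sum pairs; collecting distinct values, A + A = {-10, -9, -8, -7, -6, -1, 0, 1, 3, 4, 5, 8, 12, 16}, so |A + A| = 14. Thus K = 14/5. For comparison, the minimum possible |A + A| over all 5-element sets is 2·5 − 1 = 9 (so min K = 9/5), attained only by arithmetic progressions.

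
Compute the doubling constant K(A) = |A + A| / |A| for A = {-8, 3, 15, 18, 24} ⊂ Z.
K = |A + A| / |A| = 15/5 = 3

Enumerate A + A = {a + b : a, b ∈ A}. With |A| = 5, there are |A|^2 = 25 ordered sum pairs; collecting distinct values, A + A = {-16, -5, 6, 7, 10, 16, 18, 21, 27, 30, 33, 36, 39, 42, 48}, so |A + A| = 15. Thus K = 15/5 = 3. For comparison, the minimum possible |A + A| over all 5-element sets is 2·5 − 1 = 9 (so min K = 9/5), attained only by arithmetic progressions.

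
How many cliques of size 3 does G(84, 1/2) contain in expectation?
E[# K_3] = C(84, 3) · (1/2)^C(3, 2) = 95284 / 2^3 = 23821/2 = 11910.5

For each 3-subset S of vertices (there are C(84, 3) = 95284 such S), let X_S = 1 if S induces a K_3 (all C(3, 2) = 3 edges present). Then P(X_S = 1) = (1/2)^3 = 1/8. By linearity of expectation, E[# K_3] = C(84, 3) · (1/2)^3 = 95284 / 8 = 23821/2 = 11910.5.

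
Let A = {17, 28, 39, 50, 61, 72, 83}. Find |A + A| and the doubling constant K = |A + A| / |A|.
K = |A + A| / |A| = 13/7

Enumerate A + A = {a + b : a, b ∈ A}. With |A| = 7, there are |A|^2 = 49 ordered sum pairs; collecting distinct values, A + A = {34, 45, 56, 67, 78, 89, 100, 111, 122, 133, 144, 155, 166}, so |A + A| = 13. Thus K = 13/7. Here |A + A| = 2|A| − 1 = 13, the minimum possible — so K = 13/7 is minimal, which holds iff A is an arithmetic progression.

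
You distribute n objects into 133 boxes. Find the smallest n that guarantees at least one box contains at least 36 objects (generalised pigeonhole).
n = (36 − 1)·133 + 1 = 4656

By the generalised pigeonhole principle, to guarantee some box contains ≥ r objects we need more than (r − 1) · k objects total. Threshold: n = (r − 1) · k + 1. With r = 36 and k = 133: n = 35 · 133 + 1 = 4655 + 1 = 4656. For n = 4655 = 35 · 133, we can put exactly 35 objects in every box, avoiding 36 in any single one — so 4656 is tight.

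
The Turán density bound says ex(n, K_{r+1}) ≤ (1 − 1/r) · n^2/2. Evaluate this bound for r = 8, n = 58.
Turán density bound = (7/8) · 58^2/2 = 5887/4 ≈ 1471.75

Turán's theorem: ex(n, K_{r+1}) is achieved by the complete r-partite Turán graph T(n, r) with parts as balanced as possible, and is at most (1 − 1/r) · n^2/2. For r = 8, n = 58: the density bound is (7/8) · 3364/2 = 5887/4 ≈ 1471.75. The integer-valued extremum is e(T(58, 8)) = 1471, which is strictly less than the density bound 5887/4 since 8 ∤ 58 (the parts of T(58, 8) cannot all be equal).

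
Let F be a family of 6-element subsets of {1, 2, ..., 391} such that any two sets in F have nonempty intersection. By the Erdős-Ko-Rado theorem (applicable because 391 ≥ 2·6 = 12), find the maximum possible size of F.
max |F| = C(390, 5) = 73276203078

Erdős-Ko-Rado (1961): when n ≥ 2k, max |F| = C(n−1, k−1). The bound is attained by the star {A : i ∈ A} for any fixed i ∈ [n]. Here C(391−1, 6−1) = C(390, 5) = 73276203078.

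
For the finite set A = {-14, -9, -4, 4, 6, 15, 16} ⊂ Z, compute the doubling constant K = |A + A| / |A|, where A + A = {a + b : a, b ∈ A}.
K = |A + A| / |A| = 24/7

Enumerate A + A = {a + b : a, b ∈ A}. With |A| = 7, there are |A|^2 = 49 ordered sum pairs; collecting distinct values, A + A = {-28, -23, -18, -13, -10, -8, -5, -3, 0, 1, 2, 6, 7, 8, 10, 11, 12, 19, 20, 21, 22, 30, 31, 32}, so |A + A| = 24. Thus K = 24/7. For comparison, the minimum possible |A + A| over all 7-element sets is 2·7 − 1 = 13 (so min K = 13/7), attained only by arithmetic progressions.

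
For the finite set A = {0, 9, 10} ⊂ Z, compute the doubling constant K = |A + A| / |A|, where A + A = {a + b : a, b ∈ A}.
K = |A + A| / |A| = 6/3 = 2

Enumerate A + A = {a + b : a, b ∈ A}. With |A| = 3, there are |A|^2 = 9 ordered sum pairs; collecting distinct values, A + A = {0, 9, 10, 18, 19, 20}, so |A + A| = 6. Thus K = 6/3 = 2. For comparison, the minimum possible |A + A| over all 3-element sets is 2·3 − 1 = 5 (so min K = 5/3), attained only by arithmetic progressions.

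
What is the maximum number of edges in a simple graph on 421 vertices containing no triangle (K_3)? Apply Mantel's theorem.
ex(421, K_3) = ⌊421^2/4⌋ = 44310

Mantel (1907): a triangle-free graph on n vertices has at most ⌊n^2/4⌋ edges, with equality for the complete bipartite graph K_{⌊n/2⌋, ⌈n/2⌉}. For n = 421: ⌊421^2/4⌋ = ⌊177241/4⌋ = 44310. The extremal graph is K_{210, 211}, which has 210·211 = 44310 edges.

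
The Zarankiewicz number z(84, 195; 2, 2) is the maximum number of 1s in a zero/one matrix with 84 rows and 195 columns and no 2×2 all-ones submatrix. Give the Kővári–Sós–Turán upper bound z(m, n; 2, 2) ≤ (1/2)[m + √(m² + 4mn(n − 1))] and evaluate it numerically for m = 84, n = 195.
z(84, 195; 2, 2) ≤ (1/2)[84 + √(84² + 4·84·195·194)] = (1/2)[84 + √12717936] = 1825.1108

Kővári–Sós–Turán: let r_1, ..., r_84 be the row sums and z = Σ r_i the total number of 1s. Each pair of columns can share at most one row with both entries 1 (else a 2×2 all-ones block appears), so Σ_i C(r_i, 2) ≤ C(195, 2) = 18915. By convexity Σ_i C(r_i, 2) ≥ 84·C(z/84, 2) = z(z − 84)/(2·84), giving z² − 84z − 84·195·194 ≤ 0 and hence z ≤ (1/2)[84 + √(7056 + 4·3177720)] = (1/2)[84 + √12717936] ≈ (1/2)(84 + 3566.2215) = 1825.1108.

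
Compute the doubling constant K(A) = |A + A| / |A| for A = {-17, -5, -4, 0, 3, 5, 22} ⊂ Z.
K = |A + A| / |A| = 26/7

Enumerate A + A = {a + b : a, b ∈ A}. With |A| = 7, there are |A|^2 = 49 ordered sum pairs; collecting distinct values, A + A = {-34, -22, -21, -17, -14, -12, -10, -9, -8, -5, -4, -2, -1, 0, 1, 3, 5, 6, 8, 10, 17, 18, 22, 25, 27, 44}, so |A + A| = 26. Thus K = 26/7. For comparison, the minimum possible |A + A| over all 7-element sets is 2·7 − 1 = 13 (so min K = 13/7), attained only by arithmetic progressions.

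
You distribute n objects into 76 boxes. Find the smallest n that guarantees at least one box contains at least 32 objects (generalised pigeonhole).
n = (32 − 1)·76 + 1 = 2357

By the generalised pigeonhole principle, to guarantee some box contains ≥ r objects we need more than (r − 1) · k objects total. Threshold: n = (r − 1) · k + 1. With r = 32 and k = 76: n = 31 · 76 + 1 = 2356 + 1 = 2357. For n = 2356 = 31 · 76, we can put exactly 31 objects in every box, avoiding 32 in any single one — so 2357 is tight.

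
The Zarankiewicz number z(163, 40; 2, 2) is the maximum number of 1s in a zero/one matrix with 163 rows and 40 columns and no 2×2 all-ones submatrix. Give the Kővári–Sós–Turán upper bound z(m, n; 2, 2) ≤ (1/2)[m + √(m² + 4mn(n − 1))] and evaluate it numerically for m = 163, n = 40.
z(163, 40; 2, 2) ≤ (1/2)[163 + √(163² + 4·163·40·39)] = (1/2)[163 + √1043689] = 592.3055

Kővári–Sós–Turán: let r_1, ..., r_163 be the row sums and z = Σ r_i the total number of 1s. Each pair of columns can share at most one row with both entries 1 (else a 2×2 all-ones block appears), so Σ_i C(r_i, 2) ≤ C(40, 2) = 780. By convexity Σ_i C(r_i, 2) ≥ 163·C(z/163, 2) = z(z − 163)/(2·163), giving z² − 163z − 163·40·39 ≤ 0 and hence z ≤ (1/2)[163 + √(26569 + 4·254280)] = (1/2)[163 + √1043689] ≈ (1/2)(163 + 1021.611) = 592.3055.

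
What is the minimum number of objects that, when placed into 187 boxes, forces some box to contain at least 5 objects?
n = (5 − 1)·187 + 1 = 749

By the generalised pigeonhole principle, to guarantee some box contains ≥ r objects we need more than (r − 1) · k objects total. Threshold: n = (r − 1) · k + 1. With r = 5 and k = 187: n = 4 · 187 + 1 = 748 + 1 = 749. For n = 748 = 4 · 187, we can put exactly 4 objects in every box, avoiding 5 in any single one — so 749 is tight.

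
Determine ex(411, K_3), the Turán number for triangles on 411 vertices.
ex(411, K_3) = ⌊411^2/4⌋ = 42230

Mantel (1907): a triangle-free graph on n vertices has at most ⌊n^2/4⌋ edges, with equality for the complete bipartite graph K_{⌊n/2⌋, ⌈n/2⌉}. For n = 411: ⌊411^2/4⌋ = ⌊168921/4⌋ = 42230. The extremal graph is K_{205, 206}, which has 205·206 = 42230 edges.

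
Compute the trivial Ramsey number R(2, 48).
R(2, 48) = 48

R(2, k) = k for all k ≥ 2: in a 2-colouring of K_k, either some edge is red (a red K_2) or all edges are blue (a blue K_k). And K_{47} coloured all-blue has no blue K_48, so R(2, 48) > 47. Hence R(2, 48) = 48.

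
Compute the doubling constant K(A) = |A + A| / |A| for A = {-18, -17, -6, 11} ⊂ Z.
K = |A + A| / |A| = 10/4 = 5/2

Enumerate A + A = {a + b : a, b ∈ A}. With |A| = 4, there are |A|^2 = 16 ordered sum pairs; collecting distinct values, A + A = {-36, -35, -34, -24, -23, -12, -7, -6, 5, 22}, so |A + A| = 10. Thus K = 10/4 = 5/2. For comparison, the minimum possible |A + A| over all 4-element sets is 2·4 − 1 = 7 (so min K = 7/4), attained only by arithmetic progressions.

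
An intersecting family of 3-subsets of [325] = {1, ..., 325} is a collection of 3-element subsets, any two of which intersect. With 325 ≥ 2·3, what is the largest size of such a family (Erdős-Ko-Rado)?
max |F| = C(324, 2) = 52326

Erdős-Ko-Rado (1961): when n ≥ 2k, max |F| = C(n−1, k−1). The bound is attained by the star {A : i ∈ A} for any fixed i ∈ [n]. Here C(325−1, 3−1) = C(324, 2) = 52326.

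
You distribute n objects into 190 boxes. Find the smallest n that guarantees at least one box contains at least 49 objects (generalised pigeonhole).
n = (49 − 1)·190 + 1 = 9121

By the generalised pigeonhole principle, to guarantee some box contains ≥ r objects we need more than (r − 1) · k objects total. Threshold: n = (r − 1) · k + 1. With r = 49 and k = 190: n = 48 · 190 + 1 = 9120 + 1 = 9121. For n = 9120 = 48 · 190, we can put exactly 48 objects in every box, avoiding 49 in any single one — so 9121 is tight.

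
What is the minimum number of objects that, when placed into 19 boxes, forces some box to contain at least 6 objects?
n = (6 − 1)·19 + 1 = 96

By the generalised pigeonhole principle, to guarantee some box contains ≥ r objects we need more than (r − 1) · k objects total. Threshold: n = (r − 1) · k + 1. With r = 6 and k = 19: n = 5 · 19 + 1 = 95 + 1 = 96. For n = 95 = 5 · 19, we can put exactly 5 objects in every box, avoiding 6 in any single one — so 96 is tight.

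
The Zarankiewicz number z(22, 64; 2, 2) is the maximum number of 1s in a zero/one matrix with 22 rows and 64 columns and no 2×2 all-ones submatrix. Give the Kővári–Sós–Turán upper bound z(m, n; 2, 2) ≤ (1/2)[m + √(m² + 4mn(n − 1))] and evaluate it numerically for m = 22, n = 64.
z(22, 64; 2, 2) ≤ (1/2)[22 + √(22² + 4·22·64·63)] = (1/2)[22 + √355300] = 309.0352

Kővári–Sós–Turán: let r_1, ..., r_22 be the row sums and z = Σ r_i the total number of 1s. Each pair of columns can share at most one row with both entries 1 (else a 2×2 all-ones block appears), so Σ_i C(r_i, 2) ≤ C(64, 2) = 2016. By convexity Σ_i C(r_i, 2) ≥ 22·C(z/22, 2) = z(z − 22)/(2·22), giving z² − 22z − 22·64·63 ≤ 0 and hence z ≤ (1/2)[22 + √(484 + 4·88704)] = (1/2)[22 + √355300] ≈ (1/2)(22 + 596.0705) = 309.0352.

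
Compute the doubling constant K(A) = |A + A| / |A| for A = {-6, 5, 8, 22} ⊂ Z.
K = |A + A| / |A| = 9/4

Enumerate A + A = {a + b : a, b ∈ A}. With |A| = 4, there are |A|^2 = 16 ordered sum pairs; collecting distinct values, A + A = {-12, -1, 2, 10, 13, 16, 27, 30, 44}, so |A + A| = 9. Thus K = 9/4. For comparison, the minimum possible |A + A| over all 4-element sets is 2·4 − 1 = 7 (so min K = 7/4), attained only by arithmetic progressions.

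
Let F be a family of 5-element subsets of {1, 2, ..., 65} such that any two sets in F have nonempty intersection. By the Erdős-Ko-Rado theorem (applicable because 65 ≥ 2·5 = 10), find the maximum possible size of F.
max |F| = C(64, 4) = 635376

The Erdős-Ko-Rado theorem states: for n ≥ 2k, an intersecting family of k-subsets of an n-element set has size at most C(n − 1, k − 1), with equality for 'star' families {A ⊆ [n] : |A| = k, i ∈ A} (fix an element i). For n = 65, k = 5: C(64, 4) = 635376.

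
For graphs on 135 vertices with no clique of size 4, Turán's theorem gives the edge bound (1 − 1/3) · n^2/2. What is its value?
Turán density bound = (2/3) · 135^2/2 = 6075

Turán's theorem: ex(n, K_{r+1}) is achieved by the complete r-partite Turán graph T(n, r) with parts as balanced as possible, and is at most (1 − 1/r) · n^2/2. For r = 3, n = 135: the density bound is (2/3) · 18225/2 = 6075. Since 3 ∣ 135, the Turán graph T(135, 3) has parts of equal size 45, and its edge count e(T(135, 3)) = 6075 attains the density bound exactly.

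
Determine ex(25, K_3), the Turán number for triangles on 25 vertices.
ex(25, K_3) = ⌊25^2/4⌋ = 156

Mantel (1907): a triangle-free graph on n vertices has at most ⌊n^2/4⌋ edges, with equality for the complete bipartite graph K_{⌊n/2⌋, ⌈n/2⌉}. For n = 25: ⌊25^2/4⌋ = ⌊625/4⌋ = 156. The extremal graph is K_{12, 13}, which has 12·13 = 156 edges.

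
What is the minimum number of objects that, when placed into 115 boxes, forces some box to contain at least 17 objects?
n = (17 − 1)·115 + 1 = 1841

By the generalised pigeonhole principle, to guarantee some box contains ≥ r objects we need more than (r − 1) · k objects total. Threshold: n = (r − 1) · k + 1. With r = 17 and k = 115: n = 16 · 115 + 1 = 1840 + 1 = 1841. For n = 1840 = 16 · 115, we can put exactly 16 objects in every box, avoiding 17 in any single one — so 1841 is tight.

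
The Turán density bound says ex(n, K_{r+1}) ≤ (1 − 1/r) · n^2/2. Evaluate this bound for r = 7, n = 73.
Turán density bound = (6/7) · 73^2/2 = 15987/7 ≈ 2283.8571

Turán's theorem: ex(n, K_{r+1}) is achieved by the complete r-partite Turán graph T(n, r) with parts as balanced as possible, and is at most (1 − 1/r) · n^2/2. For r = 7, n = 73: the density bound is (6/7) · 5329/2 = 15987/7 ≈ 2283.8571. The integer-valued extremum is e(T(73, 7)) = 2283, which is strictly less than the density bound 15987/7 since 7 ∤ 73 (the parts of T(73, 7) cannot all be equal).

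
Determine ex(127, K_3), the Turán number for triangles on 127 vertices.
ex(127, K_3) = ⌊127^2/4⌋ = 4032

Mantel (1907): a triangle-free graph on n vertices has at most ⌊n^2/4⌋ edges, with equality for the complete bipartite graph K_{⌊n/2⌋, ⌈n/2⌉}. For n = 127: ⌊127^2/4⌋ = ⌊16129/4⌋ = 4032. The extremal graph is K_{63, 64}, which has 63·64 = 4032 edges.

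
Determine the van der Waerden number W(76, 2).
W(76, 2) = 76 + 1 = 77

A 2-term AP is any pair of integers, so a monochromatic 2-AP exists iff some colour is used at least twice. With 76 colours, the colouring i ↦ i on {1, ..., 76} uses each colour once, avoiding any monochromatic pair, so W(76, 2) > 76. For {1, ..., 77}, pigeonhole forces two integers of the same colour, which form a monochromatic 2-AP. Hence W(76, 2) = 77.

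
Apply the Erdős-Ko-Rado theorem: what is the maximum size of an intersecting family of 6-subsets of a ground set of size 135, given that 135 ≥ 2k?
max |F| = C(134, 5) = 333859526

The Erdős-Ko-Rado theorem states: for n ≥ 2k, an intersecting family of k-subsets of an n-element set has size at most C(n − 1, k − 1), with equality for 'star' families {A ⊆ [n] : |A| = k, i ∈ A} (fix an element i). For n = 135, k = 6: C(134, 5) = 333859526.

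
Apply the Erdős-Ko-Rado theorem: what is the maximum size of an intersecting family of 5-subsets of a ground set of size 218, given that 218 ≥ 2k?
max |F| = C(217, 4) = 89857530

The Erdős-Ko-Rado theorem states: for n ≥ 2k, an intersecting family of k-subsets of an n-element set has size at most C(n − 1, k − 1), with equality for 'star' families {A ⊆ [n] : |A| = k, i ∈ A} (fix an element i). For n = 218, k = 5: C(217, 4) = 89857530.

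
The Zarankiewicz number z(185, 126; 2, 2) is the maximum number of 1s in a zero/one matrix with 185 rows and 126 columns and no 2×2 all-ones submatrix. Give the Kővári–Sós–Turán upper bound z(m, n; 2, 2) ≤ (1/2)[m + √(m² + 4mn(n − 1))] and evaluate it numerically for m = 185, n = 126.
z(185, 126; 2, 2) ≤ (1/2)[185 + √(185² + 4·185·126·125)] = (1/2)[185 + √11689225] = 1801.9754

Kővári–Sós–Turán: let r_1, ..., r_185 be the row sums and z = Σ r_i the total number of 1s. Each pair of columns can share at most one row with both entries 1 (else a 2×2 all-ones block appears), so Σ_i C(r_i, 2) ≤ C(126, 2) = 7875. By convexity Σ_i C(r_i, 2) ≥ 185·C(z/185, 2) = z(z − 185)/(2·185), giving z² − 185z − 185·126·125 ≤ 0 and hence z ≤ (1/2)[185 + √(34225 + 4·2913750)] = (1/2)[185 + √11689225] ≈ (1/2)(185 + 3418.9509) = 1801.9754.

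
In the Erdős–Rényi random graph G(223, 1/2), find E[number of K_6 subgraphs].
E[# K_6] = C(223, 6) · (1/2)^C(6, 2) = 159602946217 / 2^15 ≈ 4870695.380157

For each 6-subset S of vertices (there are C(223, 6) = 159602946217 such S), let X_S = 1 if S induces a K_6 (all C(6, 2) = 15 edges present). Then P(X_S = 1) = (1/2)^15 = 1/32768. By linearity of expectation, E[# K_6] = C(223, 6) · (1/2)^15 = 159602946217 / 32768 ≈ 4870695.380157.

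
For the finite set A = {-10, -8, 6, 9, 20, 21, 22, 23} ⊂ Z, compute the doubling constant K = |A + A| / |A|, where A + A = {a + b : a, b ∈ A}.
K = |A + A| / |A| = 28/8 = 7/2

Enumerate A + A = {a + b : a, b ∈ A}. With |A| = 8, there are |A|^2 = 64 ordered sum pairs; collecting distinct values, A + A = {-20, -18, -16, -4, -2, -1, 1, 10, 11, 12, 13, 14, 15, 18, 26, 27, 28, 29, 30, 31, 32, 40, 41, 42, 43, 44, 45, 46}, so |A + A| = 28. Thus K = 28/8 = 7/2. For comparison, the minimum possible |A + A| over all 8-element sets is 2·8 − 1 = 15 (so min K = 15/8), attained only by arithmetic progressions.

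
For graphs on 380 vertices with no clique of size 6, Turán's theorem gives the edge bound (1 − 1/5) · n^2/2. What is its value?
Turán density bound = (4/5) · 380^2/2 = 57760

Turán's theorem: ex(n, K_{r+1}) is achieved by the complete r-partite Turán graph T(n, r) with parts as balanced as possible, and is at most (1 − 1/r) · n^2/2. For r = 5, n = 380: the density bound is (4/5) · 144400/2 = 57760. Since 5 ∣ 380, the Turán graph T(380, 5) has parts of equal size 76, and its edge count e(T(380, 5)) = 57760 attains the density bound exactly.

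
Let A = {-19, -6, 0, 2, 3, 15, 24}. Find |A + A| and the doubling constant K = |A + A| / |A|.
K = |A + A| / |A| = 25/7

Enumerate A + A = {a + b : a, b ∈ A}. With |A| = 7, there are |A|^2 = 49 ordered sum pairs; collecting distinct values, A + A = {-38, -25, -19, -17, -16, -12, -6, -4, -3, 0, 2, 3, 4, 5, 6, 9, 15, 17, 18, 24, 26, 27, 30, 39, 48}, so |A + A| = 25. Thus K = 25/7. For comparison, the minimum possible |A + A| over all 7-element sets is 2·7 − 1 = 13 (so min K = 13/7), attained only by arithmetic progressions.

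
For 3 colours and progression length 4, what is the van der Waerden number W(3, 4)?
W(3, 4) = 293

This is a classical value, W(3, 4) = 293, established by combining an explicit 3-colouring of {1, ..., 292} with no monochromatic 4-AP (giving the lower bound W(3, 4) > 292) and a finite case analysis / exhaustive computer search showing every 3-colouring of {1, ..., 293} has such an AP.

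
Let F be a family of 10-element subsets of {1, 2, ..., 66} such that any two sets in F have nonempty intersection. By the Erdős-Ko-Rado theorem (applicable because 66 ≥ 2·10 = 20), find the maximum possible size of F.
max |F| = C(65, 9) = 31966749880

Erdős-Ko-Rado (1961): when n ≥ 2k, max |F| = C(n−1, k−1). The bound is attained by the star {A : i ∈ A} for any fixed i ∈ [n]. Here C(66−1, 10−1) = C(65, 9) = 31966749880.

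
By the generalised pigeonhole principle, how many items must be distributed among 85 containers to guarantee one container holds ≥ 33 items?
n = (33 − 1)·85 + 1 = 2721

By the generalised pigeonhole principle, to guarantee some box contains ≥ r objects we need more than (r − 1) · k objects total. Threshold: n = (r − 1) · k + 1. With r = 33 and k = 85: n = 32 · 85 + 1 = 2720 + 1 = 2721. For n = 2720 = 32 · 85, we can put exactly 32 objects in every box, avoiding 33 in any single one — so 2721 is tight.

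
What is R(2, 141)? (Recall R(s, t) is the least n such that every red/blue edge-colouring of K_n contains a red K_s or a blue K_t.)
R(2, 141) = 141

R(2, k) = k for all k ≥ 2: in a 2-colouring of K_k, either some edge is red (a red K_2) or all edges are blue (a blue K_k). And K_{140} coloured all-blue has no blue K_141, so R(2, 141) > 140. Hence R(2, 141) = 141.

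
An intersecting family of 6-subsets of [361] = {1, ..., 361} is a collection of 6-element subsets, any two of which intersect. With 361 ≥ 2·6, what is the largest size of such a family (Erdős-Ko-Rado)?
max |F| = C(360, 5) = 49002354072

The Erdős-Ko-Rado theorem states: for n ≥ 2k, an intersecting family of k-subsets of an n-element set has size at most C(n − 1, k − 1), with equality for 'star' families {A ⊆ [n] : |A| = k, i ∈ A} (fix an element i). For n = 361, k = 6: C(360, 5) = 49002354072.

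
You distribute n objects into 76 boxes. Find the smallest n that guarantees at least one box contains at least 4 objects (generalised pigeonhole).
n = (4 − 1)·76 + 1 = 229

By the generalised pigeonhole principle, to guarantee some box contains ≥ r objects we need more than (r − 1) · k objects total. Threshold: n = (r − 1) · k + 1. With r = 4 and k = 76: n = 3 · 76 + 1 = 228 + 1 = 229. For n = 228 = 3 · 76, we can put exactly 3 objects in every box, avoiding 4 in any single one — so 229 is tight.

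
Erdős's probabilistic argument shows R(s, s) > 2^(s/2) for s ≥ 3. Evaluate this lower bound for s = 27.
2^(27/2) = 11585.2375; so R(27, 27) > 11585.2375

Colour each edge of K_n uniformly at random with red/blue. The expected number of monochromatic K_27 is C(n, 27) · 2 · 2^(−C(27,2)). If C(n, 27) · 2^(1 − C(27,2)) < 1, then with positive probability no monochromatic K_27 exists, so R(27, 27) > n. The standard estimate C(n, 27) ≤ n^27/27! shows this inequality holds whenever n ≤ 2^(27/2) (since 27! · 2^(C(27,2) − 1) > 2^(27^2/2) ≥ n^27). Hence R(27, 27) > 2^(27/2) = 11585.2375.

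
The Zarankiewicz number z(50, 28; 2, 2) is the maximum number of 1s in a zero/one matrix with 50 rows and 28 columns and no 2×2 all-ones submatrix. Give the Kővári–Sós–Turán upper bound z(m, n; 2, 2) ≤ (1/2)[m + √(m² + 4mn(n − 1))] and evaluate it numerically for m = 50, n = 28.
z(50, 28; 2, 2) ≤ (1/2)[50 + √(50² + 4·50·28·27)] = (1/2)[50 + √153700] = 221.023

Kővári–Sós–Turán: let r_1, ..., r_50 be the row sums and z = Σ r_i the total number of 1s. Each pair of columns can share at most one row with both entries 1 (else a 2×2 all-ones block appears), so Σ_i C(r_i, 2) ≤ C(28, 2) = 378. By convexity Σ_i C(r_i, 2) ≥ 50·C(z/50, 2) = z(z − 50)/(2·50), giving z² − 50z − 50·28·27 ≤ 0 and hence z ≤ (1/2)[50 + √(2500 + 4·37800)] = (1/2)[50 + √153700] ≈ (1/2)(50 + 392.0459) = 221.023.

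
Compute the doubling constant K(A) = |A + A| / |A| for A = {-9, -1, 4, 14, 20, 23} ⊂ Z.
K = |A + A| / |A| = 21/6 = 7/2

Enumerate A + A = {a + b : a, b ∈ A}. With |A| = 6, there are |A|^2 = 36 ordered sum pairs; collecting distinct values, A + A = {-18, -10, -5, -2, 3, 5, 8, 11, 13, 14, 18, 19, 22, 24, 27, 28, 34, 37, 40, 43, 46}, so |A + A| = 21. Thus K = 21/6 = 7/2. For comparison, the minimum possible |A + A| over all 6-element sets is 2·6 − 1 = 11 (so min K = 11/6), attained only by arithmetic progressions.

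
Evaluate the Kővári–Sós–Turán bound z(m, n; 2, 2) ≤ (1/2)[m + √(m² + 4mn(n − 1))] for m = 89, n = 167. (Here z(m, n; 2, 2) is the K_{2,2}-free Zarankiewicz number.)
z(89, 167; 2, 2) ≤ (1/2)[89 + √(89² + 4·89·167·166)] = (1/2)[89 + √9876953] = 1615.881

Kővári–Sós–Turán: let r_1, ..., r_89 be the row sums and z = Σ r_i the total number of 1s. Each pair of columns can share at most one row with both entries 1 (else a 2×2 all-ones block appears), so Σ_i C(r_i, 2) ≤ C(167, 2) = 13861. By convexity Σ_i C(r_i, 2) ≥ 89·C(z/89, 2) = z(z − 89)/(2·89), giving z² − 89z − 89·167·166 ≤ 0 and hence z ≤ (1/2)[89 + √(7921 + 4·2467258)] = (1/2)[89 + √9876953] ≈ (1/2)(89 + 3142.762) = 1615.881.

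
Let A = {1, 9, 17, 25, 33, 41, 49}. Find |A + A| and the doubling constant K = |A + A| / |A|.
K = |A + A| / |A| = 13/7

Enumerate A + A = {a + b : a, b ∈ A}. With |A| = 7, there are |A|^2 = 49 ordered sum pairs; collecting distinct values, A + A = {2, 10, 18, 26, 34, 42, 50, 58, 66, 74, 82, 90, 98}, so |A + A| = 13. Thus K = 13/7. Here |A + A| = 2|A| − 1 = 13, the minimum possible — so K = 13/7 is minimal, which holds iff A is an arithmetic progression.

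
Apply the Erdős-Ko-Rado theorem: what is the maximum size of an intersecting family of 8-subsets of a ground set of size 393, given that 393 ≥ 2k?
max |F| = C(392, 7) = 267409290432648

The Erdős-Ko-Rado theorem states: for n ≥ 2k, an intersecting family of k-subsets of an n-element set has size at most C(n − 1, k − 1), with equality for 'star' families {A ⊆ [n] : |A| = k, i ∈ A} (fix an element i). For n = 393, k = 8: C(392, 7) = 267409290432648.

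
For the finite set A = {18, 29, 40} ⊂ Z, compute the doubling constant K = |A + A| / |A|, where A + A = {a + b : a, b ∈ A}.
K = |A + A| / |A| = 5/3

Enumerate A + A = {a + b : a, b ∈ A}. With |A| = 3, there are |A|^2 = 9 ordered sum pairs; collecting distinct values, A + A = {36, 47, 58, 69, 80}, so |A + A| = 5. Thus K = 5/3. Here |A + A| = 2|A| − 1 = 5, the minimum possible — so K = 5/3 is minimal, which holds iff A is an arithmetic progression.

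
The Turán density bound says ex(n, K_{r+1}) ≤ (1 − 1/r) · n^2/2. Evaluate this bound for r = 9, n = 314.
Turán density bound = (8/9) · 314^2/2 = 394384/9 ≈ 43820.4444

Turán's theorem: ex(n, K_{r+1}) is achieved by the complete r-partite Turán graph T(n, r) with parts as balanced as possible, and is at most (1 − 1/r) · n^2/2. For r = 9, n = 314: the density bound is (8/9) · 98596/2 = 394384/9 ≈ 43820.4444. The integer-valued extremum is e(T(314, 9)) = 43820, which is strictly less than the density bound 394384/9 since 9 ∤ 314 (the parts of T(314, 9) cannot all be equal).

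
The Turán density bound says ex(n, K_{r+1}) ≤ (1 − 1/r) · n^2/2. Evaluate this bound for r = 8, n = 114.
Turán density bound = (7/8) · 114^2/2 = 22743/4 ≈ 5685.75

Turán's theorem: ex(n, K_{r+1}) is achieved by the complete r-partite Turán graph T(n, r) with parts as balanced as possible, and is at most (1 − 1/r) · n^2/2. For r = 8, n = 114: the density bound is (7/8) · 12996/2 = 22743/4 ≈ 5685.75. The integer-valued extremum is e(T(114, 8)) = 5685, which is strictly less than the density bound 22743/4 since 8 ∤ 114 (the parts of T(114, 8) cannot all be equal).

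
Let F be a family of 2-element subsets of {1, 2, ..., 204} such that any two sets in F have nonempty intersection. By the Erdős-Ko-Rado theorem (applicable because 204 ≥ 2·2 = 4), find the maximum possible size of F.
max |F| = C(203, 1) = 203

The Erdős-Ko-Rado theorem states: for n ≥ 2k, an intersecting family of k-subsets of an n-element set has size at most C(n − 1, k − 1), with equality for 'star' families {A ⊆ [n] : |A| = k, i ∈ A} (fix an element i). For n = 204, k = 2: C(203, 1) = 203.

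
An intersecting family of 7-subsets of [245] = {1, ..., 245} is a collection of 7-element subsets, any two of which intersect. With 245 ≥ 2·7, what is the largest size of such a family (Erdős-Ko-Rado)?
max |F| = C(244, 6) = 275489565912

Erdős-Ko-Rado (1961): when n ≥ 2k, max |F| = C(n−1, k−1). The bound is attained by the star {A : i ∈ A} for any fixed i ∈ [n]. Here C(245−1, 7−1) = C(244, 6) = 275489565912.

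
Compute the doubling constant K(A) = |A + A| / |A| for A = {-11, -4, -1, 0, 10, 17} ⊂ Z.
K = |A + A| / |A| = 19/6

Enumerate A + A = {a + b : a, b ∈ A}. With |A| = 6, there are |A|^2 = 36 ordered sum pairs; collecting distinct values, A + A = {-22, -15, -12, -11, -8, -5, -4, -2, -1, 0, 6, 9, 10, 13, 16, 17, 20, 27, 34}, so |A + A| = 19. Thus K = 19/6. For comparison, the minimum possible |A + A| over all 6-element sets is 2·6 − 1 = 11 (so min K = 11/6), attained only by arithmetic progressions.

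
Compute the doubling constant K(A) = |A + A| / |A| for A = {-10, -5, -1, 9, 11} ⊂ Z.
K = |A + A| / |A| = 15/5 = 3

Enumerate A + A = {a + b : a, b ∈ A}. With |A| = 5, there are |A|^2 = 25 ordered sum pairs; collecting distinct values, A + A = {-20, -15, -11, -10, -6, -2, -1, 1, 4, 6, 8, 10, 18, 20, 22}, so |A + A| = 15. Thus K = 15/5 = 3. For comparison, the minimum possible |A + A| over all 5-element sets is 2·5 − 1 = 9 (so min K = 9/5), attained only by arithmetic progressions.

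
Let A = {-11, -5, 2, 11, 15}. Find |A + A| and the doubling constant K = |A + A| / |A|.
K = |A + A| / |A| = 14/5

Enumerate A + A = {a + b : a, b ∈ A}. With |A| = 5, there are |A|^2 = 25 ordered sum pairs; collecting distinct values, A + A = {-22, -16, -10, -9, -3, 0, 4, 6, 10, 13, 17, 22, 26, 30}, so |A + A| = 14. Thus K = 14/5. For comparison, the minimum possible |A + A| over all 5-element sets is 2·5 − 1 = 9 (so min K = 9/5), attained only by arithmetic progressions.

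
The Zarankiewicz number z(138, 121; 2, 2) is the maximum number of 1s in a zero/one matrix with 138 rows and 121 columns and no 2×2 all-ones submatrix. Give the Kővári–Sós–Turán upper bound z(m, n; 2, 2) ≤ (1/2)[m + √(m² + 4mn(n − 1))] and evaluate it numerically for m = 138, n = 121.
z(138, 121; 2, 2) ≤ (1/2)[138 + √(138² + 4·138·121·120)] = (1/2)[138 + √8034084] = 1486.223

Kővári–Sós–Turán: let r_1, ..., r_138 be the row sums and z = Σ r_i the total number of 1s. Each pair of columns can share at most one row with both entries 1 (else a 2×2 all-ones block appears), so Σ_i C(r_i, 2) ≤ C(121, 2) = 7260. By convexity Σ_i C(r_i, 2) ≥ 138·C(z/138, 2) = z(z − 138)/(2·138), giving z² − 138z − 138·121·120 ≤ 0 and hence z ≤ (1/2)[138 + √(19044 + 4·2003760)] = (1/2)[138 + √8034084] ≈ (1/2)(138 + 2834.446) = 1486.223.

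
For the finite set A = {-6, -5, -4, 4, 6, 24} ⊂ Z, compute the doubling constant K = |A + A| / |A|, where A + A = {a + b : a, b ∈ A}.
K = |A + A| / |A| = 19/6

Enumerate A + A = {a + b : a, b ∈ A}. With |A| = 6, there are |A|^2 = 36 ordered sum pairs; collecting distinct values, A + A = {-12, -11, -10, -9, -8, -2, -1, 0, 1, 2, 8, 10, 12, 18, 19, 20, 28, 30, 48}, so |A + A| = 19. Thus K = 19/6. For comparison, the minimum possible |A + A| over all 6-element sets is 2·6 − 1 = 11 (so min K = 11/6), attained only by arithmetic progressions.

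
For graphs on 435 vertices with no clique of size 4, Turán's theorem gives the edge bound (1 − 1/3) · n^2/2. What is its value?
Turán density bound = (2/3) · 435^2/2 = 63075

Turán's theorem: ex(n, K_{r+1}) is achieved by the complete r-partite Turán graph T(n, r) with parts as balanced as possible, and is at most (1 − 1/r) · n^2/2. For r = 3, n = 435: the density bound is (2/3) · 189225/2 = 63075. Since 3 ∣ 435, the Turán graph T(435, 3) has parts of equal size 145, and its edge count e(T(435, 3)) = 63075 attains the density bound exactly.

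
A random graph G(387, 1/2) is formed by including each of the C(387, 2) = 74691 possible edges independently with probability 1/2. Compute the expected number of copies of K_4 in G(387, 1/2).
E[# K_4] = C(387, 4) · (1/2)^C(4, 2) = 920193120 / 2^6 = 28756035/2 = 14378017.5

For each 4-subset S of vertices (there are C(387, 4) = 920193120 such S), let X_S = 1 if S induces a K_4 (all C(4, 2) = 6 edges present). Then P(X_S = 1) = (1/2)^6 = 1/64. By linearity of expectation, E[# K_4] = C(387, 4) · (1/2)^6 = 920193120 / 64 = 28756035/2 = 14378017.5.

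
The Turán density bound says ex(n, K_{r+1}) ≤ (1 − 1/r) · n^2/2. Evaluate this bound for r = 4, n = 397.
Turán density bound = (3/4) · 397^2/2 = 472827/8 ≈ 59103.375

Turán's theorem: ex(n, K_{r+1}) is achieved by the complete r-partite Turán graph T(n, r) with parts as balanced as possible, and is at most (1 − 1/r) · n^2/2. For r = 4, n = 397: the density bound is (3/4) · 157609/2 = 472827/8 ≈ 59103.375. The integer-valued extremum is e(T(397, 4)) = 59103, which is strictly less than the density bound 472827/8 since 4 ∤ 397 (the parts of T(397, 4) cannot all be equal).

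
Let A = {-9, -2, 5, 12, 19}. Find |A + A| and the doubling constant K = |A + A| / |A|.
K = |A + A| / |A| = 9/5

Enumerate A + A = {a + b : a, b ∈ A}. With |A| = 5, there are |A|^2 = 25 ordered sum pairs; collecting distinct values, A + A = {-18, -11, -4, 3, 10, 17, 24, 31, 38}, so |A + A| = 9. Thus K = 9/5. Here |A + A| = 2|A| − 1 = 9, the minimum possible — so K = 9/5 is minimal, which holds iff A is an arithmetic progression.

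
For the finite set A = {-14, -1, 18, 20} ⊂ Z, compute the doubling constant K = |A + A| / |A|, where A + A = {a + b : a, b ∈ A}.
K = |A + A| / |A| = 10/4 = 5/2

Enumerate A + A = {a + b : a, b ∈ A}. With |A| = 4, there are |A|^2 = 16 ordered sum pairs; collecting distinct values, A + A = {-28, -15, -2, 4, 6, 17, 19, 36, 38, 40}, so |A + A| = 10. Thus K = 10/4 = 5/2. For comparison, the minimum possible |A + A| over all 4-element sets is 2·4 − 1 = 7 (so min K = 7/4), attained only by arithmetic progressions.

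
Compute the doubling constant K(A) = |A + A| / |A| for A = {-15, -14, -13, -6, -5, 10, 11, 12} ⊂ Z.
K = |A + A| / |A| = 26/8 = 13/4

Enumerate A + A = {a + b : a, b ∈ A}. With |A| = 8, there are |A|^2 = 64 ordered sum pairs; collecting distinct values, A + A = {-30, -29, -28, -27, -26, -21, -20, -19, -18, -12, -11, -10, -5, -4, -3, -2, -1, 4, 5, 6, 7, 20, 21, 22, 23, 24}, so |A + A| = 26. Thus K = 26/8 = 13/4. For comparison, the minimum possible |A + A| over all 8-element sets is 2·8 − 1 = 15 (so min K = 15/8), attained only by arithmetic progressions.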